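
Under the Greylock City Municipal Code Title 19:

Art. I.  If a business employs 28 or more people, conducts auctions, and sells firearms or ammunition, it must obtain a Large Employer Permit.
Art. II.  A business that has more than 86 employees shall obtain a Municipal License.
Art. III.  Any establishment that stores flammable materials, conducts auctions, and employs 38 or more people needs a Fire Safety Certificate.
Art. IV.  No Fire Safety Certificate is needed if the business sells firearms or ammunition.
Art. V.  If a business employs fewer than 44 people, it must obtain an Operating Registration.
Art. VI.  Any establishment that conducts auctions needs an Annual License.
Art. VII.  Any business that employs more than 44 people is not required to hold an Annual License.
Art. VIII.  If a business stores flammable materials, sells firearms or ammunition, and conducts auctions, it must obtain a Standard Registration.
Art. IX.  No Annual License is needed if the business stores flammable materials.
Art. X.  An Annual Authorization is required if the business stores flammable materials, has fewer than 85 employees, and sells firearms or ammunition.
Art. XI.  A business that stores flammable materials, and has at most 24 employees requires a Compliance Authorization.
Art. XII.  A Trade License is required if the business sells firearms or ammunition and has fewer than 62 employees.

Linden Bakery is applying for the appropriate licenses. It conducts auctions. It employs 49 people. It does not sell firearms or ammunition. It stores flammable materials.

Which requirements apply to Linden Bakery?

Art. I. employees 49 ≥ 28; conducts auctions; does not sell firearms or ammunition → Large Employer Permit not required.
Art. II. employees 49 ≤ 86 → Municipal License not required.
Art. III. stores flammable materials; conducts auctions; employees 49 ≥ 38 → Fire Safety Certificate required.
Art. IV. does not sell firearms or ammunition → Fire Safety Certificate exemption does not apply.
Art. V. employees 49 ≥ 44 → Operating Registration not required.
Art. VI. conducts auctions → Annual License required.
Art. VII. employees 49 > 44 → exempt from Annual License.
Art. VIII. stores flammable materials; does not sell firearms or ammunition; conducts auctions → Standard Registration not required.
Art. IX. stores flammable materials → exempt from Annual License.
Art. X. stores flammable materials; employees 49 < 85; does not sell firearms or ammunition → Annual Authorization not required.
Art. XI. stores flammable materials; employees 49 > 24 → Compliance Authorization not required.
Art. XII. does not sell firearms or ammunition; employees 49 < 62 → Trade License not required.

Fire Safety Certificate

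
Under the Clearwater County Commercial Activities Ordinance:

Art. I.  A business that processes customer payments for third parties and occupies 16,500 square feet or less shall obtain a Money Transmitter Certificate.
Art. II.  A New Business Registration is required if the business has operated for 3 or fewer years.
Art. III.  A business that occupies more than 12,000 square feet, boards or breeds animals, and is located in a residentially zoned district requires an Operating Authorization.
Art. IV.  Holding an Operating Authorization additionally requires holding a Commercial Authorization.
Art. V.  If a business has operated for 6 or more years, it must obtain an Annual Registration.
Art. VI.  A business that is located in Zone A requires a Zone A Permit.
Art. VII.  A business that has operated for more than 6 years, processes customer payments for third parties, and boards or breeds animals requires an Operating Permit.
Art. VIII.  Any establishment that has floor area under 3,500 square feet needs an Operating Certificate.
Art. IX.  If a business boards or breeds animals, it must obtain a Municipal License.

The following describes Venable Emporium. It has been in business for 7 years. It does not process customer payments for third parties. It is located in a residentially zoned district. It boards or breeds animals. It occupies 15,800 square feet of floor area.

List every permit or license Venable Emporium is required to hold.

Annual Registration, Commercial Authorization, Municipal License, Operating Authorization

Art. I. does not process customer payments for third parties; floor area 15,800 square feet ≤ 16,500 square feet → Money Transmitter Certificate not required.
Art. II. years in business 7 > 3 → New Business Registration not required.
Art. III. floor area 15,800 square feet > 12,000 square feet; boards or breeds animals; is located in a residentially zoned district → Operating Authorization required.
Art. IV. Operating Authorization is required → Commercial Authorization also required.
Art. V. years in business 7 ≥ 6 → Annual Registration required.
Art. VI. is located in a residentially zoned district (not: is located in Zone A) → Zone A Permit not required.
Art. VII. years in business 7 > 6; does not process customer payments for third parties; boards or breeds animals → Operating Permit not required.
Art. VIII. floor area 15,800 square feet ≥ 3,500 square feet → Operating Certificate not required.
Art. IX. boards or breeds animals → Municipal License required.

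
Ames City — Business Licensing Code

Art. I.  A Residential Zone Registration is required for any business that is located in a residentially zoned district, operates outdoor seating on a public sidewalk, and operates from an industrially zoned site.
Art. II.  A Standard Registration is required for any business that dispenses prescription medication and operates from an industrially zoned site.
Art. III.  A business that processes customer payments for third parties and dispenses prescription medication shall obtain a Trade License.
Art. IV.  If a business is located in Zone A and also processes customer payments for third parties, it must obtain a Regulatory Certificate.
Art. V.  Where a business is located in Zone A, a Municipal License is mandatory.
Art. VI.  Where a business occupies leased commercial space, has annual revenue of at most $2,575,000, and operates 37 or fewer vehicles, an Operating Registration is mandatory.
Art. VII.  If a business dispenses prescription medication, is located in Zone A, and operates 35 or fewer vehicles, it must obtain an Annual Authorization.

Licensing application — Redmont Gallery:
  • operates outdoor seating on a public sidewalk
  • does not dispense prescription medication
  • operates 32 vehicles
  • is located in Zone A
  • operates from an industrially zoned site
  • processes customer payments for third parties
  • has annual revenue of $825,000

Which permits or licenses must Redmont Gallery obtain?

Municipal License, Regulatory Certificate

Art. I. is located in Zone A (not: is located in a residentially zoned district); operates outdoor seating on a public sidewalk; operates from an industrially zoned site → Residential Zone Registration not required.
Art. II. does not dispense prescription medication; operates from an industrially zoned site → Standard Registration not required.
Art. III. processes customer payments for third parties; does not dispense prescription medication → Trade License not required.
Art. IV. is located in Zone A; processes customer payments for third parties → Regulatory Certificate required.
Art. V. is located in Zone A → Municipal License required.
Art. VI. operates from an industrially zoned site (not: occupies leased commercial space); revenue $825,000 ≤ $2,575,000; vehicles 32 ≤ 37 → Operating Registration not required.
Art. VII. does not dispense prescription medication; is located in Zone A; vehicles 32 ≤ 35 → Annual Authorization not required.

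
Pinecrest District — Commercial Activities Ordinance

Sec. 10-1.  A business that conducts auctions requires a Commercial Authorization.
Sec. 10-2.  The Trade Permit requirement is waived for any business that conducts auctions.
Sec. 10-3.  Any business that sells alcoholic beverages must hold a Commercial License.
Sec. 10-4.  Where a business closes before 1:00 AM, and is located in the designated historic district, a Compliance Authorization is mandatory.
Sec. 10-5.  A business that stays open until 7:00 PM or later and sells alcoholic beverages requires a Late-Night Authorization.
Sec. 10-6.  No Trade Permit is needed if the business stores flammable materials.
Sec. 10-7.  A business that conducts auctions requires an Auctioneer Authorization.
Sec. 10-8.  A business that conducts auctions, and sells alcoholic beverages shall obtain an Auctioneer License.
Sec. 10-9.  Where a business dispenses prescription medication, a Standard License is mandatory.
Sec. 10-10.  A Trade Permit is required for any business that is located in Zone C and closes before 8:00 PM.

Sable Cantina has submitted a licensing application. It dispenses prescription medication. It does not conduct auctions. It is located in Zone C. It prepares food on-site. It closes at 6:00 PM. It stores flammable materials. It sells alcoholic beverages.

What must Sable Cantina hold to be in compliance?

Commercial License, Standard License

Sec. 10-1. does not conduct auctions → Commercial Authorization not required.
Sec. 10-2. does not conduct auctions → Trade Permit exemption does not apply.
Sec. 10-3. sells alcoholic beverages → Commercial License required.
Sec. 10-4. closes 6:00 PM, at/before 1:00 AM; is located in Zone C (not: is located in the designated historic district) → Compliance Authorization not required.
Sec. 10-5. closes 6:00 PM, at/before 7:00 PM; sells alcoholic beverages → Late-Night Authorization not required.
Sec. 10-6. stores flammable materials → exempt from Trade Permit.
Sec. 10-7. does not conduct auctions → Auctioneer Authorization not required.
Sec. 10-8. does not conduct auctions; sells alcoholic beverages → Auctioneer License not required.
Sec. 10-9. dispenses prescription medication → Standard License required.
Sec. 10-10. is located in Zone C; closes 6:00 PM, at/before 8:00 PM → Trade Permit required.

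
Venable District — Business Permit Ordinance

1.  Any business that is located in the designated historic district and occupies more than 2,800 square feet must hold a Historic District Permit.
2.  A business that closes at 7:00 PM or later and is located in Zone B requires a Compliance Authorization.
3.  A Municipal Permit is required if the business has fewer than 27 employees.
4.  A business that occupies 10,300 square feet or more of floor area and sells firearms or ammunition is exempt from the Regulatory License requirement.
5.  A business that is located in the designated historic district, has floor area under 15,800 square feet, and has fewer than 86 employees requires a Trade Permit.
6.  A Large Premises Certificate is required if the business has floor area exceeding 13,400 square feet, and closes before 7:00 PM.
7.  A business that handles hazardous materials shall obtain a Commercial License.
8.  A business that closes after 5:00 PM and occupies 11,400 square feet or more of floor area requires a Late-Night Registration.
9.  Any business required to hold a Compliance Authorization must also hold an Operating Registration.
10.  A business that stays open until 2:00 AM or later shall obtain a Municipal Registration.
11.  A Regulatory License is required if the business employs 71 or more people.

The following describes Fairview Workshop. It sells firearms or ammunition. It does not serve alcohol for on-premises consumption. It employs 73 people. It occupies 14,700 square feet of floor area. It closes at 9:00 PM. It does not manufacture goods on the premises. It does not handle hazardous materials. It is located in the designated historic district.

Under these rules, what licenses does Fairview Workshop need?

1. is located in the designated historic district; floor area 14,700 square feet > 2,800 square feet → Historic District Permit required.
2. closes 9:00 PM, after 7:00 PM; is located in the designated historic district (not: is located in Zone B) → Compliance Authorization not required.
3. employees 73 ≥ 27 → Municipal Permit not required.
4. floor area 14,700 square feet ≥ 10,300 square feet; sells firearms or ammunition → exempt from Regulatory License.
5. is located in the designated historic district; floor area 14,700 square feet < 15,800 square feet; employees 73 < 86 → Trade Permit required.
6. floor area 14,700 square feet > 13,400 square feet; closes 9:00 PM, after 7:00 PM → Large Premises Certificate not required.
7. does not handle hazardous materials → Commercial License not required.
8. closes 9:00 PM, after 5:00 PM; floor area 14,700 square feet ≥ 11,400 square feet → Late-Night Registration required.
9. Compliance Authorization is not required → no effect.
10. closes 9:00 PM, at/before 2:00 AM → Municipal Registration not required.
11. employees 73 ≥ 71 → Regulatory License required.

Historic District Permit, Late-Night Registration, Trade Permit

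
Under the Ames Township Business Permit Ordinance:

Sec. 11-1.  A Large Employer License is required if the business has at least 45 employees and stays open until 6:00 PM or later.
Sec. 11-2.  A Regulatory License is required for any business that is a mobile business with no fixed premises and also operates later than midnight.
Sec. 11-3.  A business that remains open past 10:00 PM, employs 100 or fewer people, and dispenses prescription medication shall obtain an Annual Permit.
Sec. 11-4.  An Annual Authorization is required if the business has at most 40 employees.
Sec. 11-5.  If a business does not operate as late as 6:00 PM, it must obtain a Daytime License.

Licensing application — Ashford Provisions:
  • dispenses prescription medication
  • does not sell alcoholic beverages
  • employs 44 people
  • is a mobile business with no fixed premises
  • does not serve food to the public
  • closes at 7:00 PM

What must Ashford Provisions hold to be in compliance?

None

Sec. 11-1. employees 44 < 45; closes 7:00 PM, after 6:00 PM → Large Employer License not required.
Sec. 11-2. is a mobile business with no fixed premises; closes 7:00 PM, at/before midnight → Regulatory License not required.
Sec. 11-3. closes 7:00 PM, at/before 10:00 PM; employees 44 ≤ 100; dispenses prescription medication → Annual Permit not required.
Sec. 11-4. employees 44 > 40 → Annual Authorization not required.
Sec. 11-5. closes 7:00 PM, after 6:00 PM → Daytime License not required.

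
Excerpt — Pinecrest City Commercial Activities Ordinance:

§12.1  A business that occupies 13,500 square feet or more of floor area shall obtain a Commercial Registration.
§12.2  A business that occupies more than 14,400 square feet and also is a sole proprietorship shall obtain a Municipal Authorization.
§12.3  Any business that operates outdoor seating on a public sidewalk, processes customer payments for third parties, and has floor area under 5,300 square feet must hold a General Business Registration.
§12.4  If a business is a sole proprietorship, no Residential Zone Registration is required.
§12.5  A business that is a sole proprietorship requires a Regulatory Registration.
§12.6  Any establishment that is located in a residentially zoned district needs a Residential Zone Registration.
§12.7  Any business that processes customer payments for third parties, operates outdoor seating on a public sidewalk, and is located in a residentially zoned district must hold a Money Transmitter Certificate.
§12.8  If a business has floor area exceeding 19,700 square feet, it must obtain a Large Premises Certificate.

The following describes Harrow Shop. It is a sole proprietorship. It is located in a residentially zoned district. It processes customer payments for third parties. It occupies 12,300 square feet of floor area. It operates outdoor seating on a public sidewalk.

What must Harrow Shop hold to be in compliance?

§12.1 floor area 12,300 square feet < 13,500 square feet → Commercial Registration not required.
§12.2 floor area 12,300 square feet ≤ 14,400 square feet; is a sole proprietorship → Municipal Authorization not required.
§12.3 operates outdoor seating on a public sidewalk; processes customer payments for third parties; floor area 12,300 square feet ≥ 5,300 square feet → General Business Registration not required.
§12.4 is a sole proprietorship → exempt from Residential Zone Registration.
§12.5 is a sole proprietorship → Regulatory Registration required.
§12.6 is located in a residentially zoned district → Residential Zone Registration required.
§12.7 processes customer payments for third parties; operates outdoor seating on a public sidewalk; is located in a residentially zoned district → Money Transmitter Certificate required.
§12.8 floor area 12,300 square feet ≤ 19,700 square feet → Large Premises Certificate not required.

Money Transmitter Certificate, Regulatory Registration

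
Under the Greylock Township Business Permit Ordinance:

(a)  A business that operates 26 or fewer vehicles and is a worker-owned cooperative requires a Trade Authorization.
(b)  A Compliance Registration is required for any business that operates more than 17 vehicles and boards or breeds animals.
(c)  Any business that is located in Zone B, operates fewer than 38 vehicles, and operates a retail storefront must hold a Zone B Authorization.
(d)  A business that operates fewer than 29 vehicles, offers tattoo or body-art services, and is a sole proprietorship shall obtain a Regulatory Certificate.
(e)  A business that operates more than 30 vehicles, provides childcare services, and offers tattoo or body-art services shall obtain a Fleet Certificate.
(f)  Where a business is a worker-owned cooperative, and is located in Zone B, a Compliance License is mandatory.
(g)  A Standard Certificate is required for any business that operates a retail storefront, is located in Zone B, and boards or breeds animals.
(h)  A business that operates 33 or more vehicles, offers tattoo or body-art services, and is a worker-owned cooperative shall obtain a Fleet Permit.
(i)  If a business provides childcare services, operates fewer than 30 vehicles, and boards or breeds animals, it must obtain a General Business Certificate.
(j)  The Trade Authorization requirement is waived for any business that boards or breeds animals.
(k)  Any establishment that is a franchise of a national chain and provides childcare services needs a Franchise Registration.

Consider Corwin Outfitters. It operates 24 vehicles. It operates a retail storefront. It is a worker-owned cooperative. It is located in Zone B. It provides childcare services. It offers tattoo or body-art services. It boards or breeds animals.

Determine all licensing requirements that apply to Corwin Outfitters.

(a) vehicles 24 ≤ 26; is a worker-owned cooperative → Trade Authorization required.
(b) vehicles 24 > 17; boards or breeds animals → Compliance Registration required.
(c) is located in Zone B; vehicles 24 < 38; operates a retail storefront → Zone B Authorization required.
(d) vehicles 24 < 29; offers tattoo or body-art services; is a worker-owned cooperative (not: is a sole proprietorship) → Regulatory Certificate not required.
(e) vehicles 24 ≤ 30; provides childcare services; offers tattoo or body-art services → Fleet Certificate not required.
(f) is a worker-owned cooperative; is located in Zone B → Compliance License required.
(g) operates a retail storefront; is located in Zone B; boards or breeds animals → Standard Certificate required.
(h) vehicles 24 < 33; offers tattoo or body-art services; is a worker-owned cooperative → Fleet Permit not required.
(i) provides childcare services; vehicles 24 < 30; boards or breeds animals → General Business Certificate required.
(j) boards or breeds animals → exempt from Trade Authorization.
(k) is a worker-owned cooperative (not: is a franchise of a national chain); provides childcare services → Franchise Registration not required.

Compliance License, Compliance Registration, General Business Certificate, Standard Certificate, Zone B Authorization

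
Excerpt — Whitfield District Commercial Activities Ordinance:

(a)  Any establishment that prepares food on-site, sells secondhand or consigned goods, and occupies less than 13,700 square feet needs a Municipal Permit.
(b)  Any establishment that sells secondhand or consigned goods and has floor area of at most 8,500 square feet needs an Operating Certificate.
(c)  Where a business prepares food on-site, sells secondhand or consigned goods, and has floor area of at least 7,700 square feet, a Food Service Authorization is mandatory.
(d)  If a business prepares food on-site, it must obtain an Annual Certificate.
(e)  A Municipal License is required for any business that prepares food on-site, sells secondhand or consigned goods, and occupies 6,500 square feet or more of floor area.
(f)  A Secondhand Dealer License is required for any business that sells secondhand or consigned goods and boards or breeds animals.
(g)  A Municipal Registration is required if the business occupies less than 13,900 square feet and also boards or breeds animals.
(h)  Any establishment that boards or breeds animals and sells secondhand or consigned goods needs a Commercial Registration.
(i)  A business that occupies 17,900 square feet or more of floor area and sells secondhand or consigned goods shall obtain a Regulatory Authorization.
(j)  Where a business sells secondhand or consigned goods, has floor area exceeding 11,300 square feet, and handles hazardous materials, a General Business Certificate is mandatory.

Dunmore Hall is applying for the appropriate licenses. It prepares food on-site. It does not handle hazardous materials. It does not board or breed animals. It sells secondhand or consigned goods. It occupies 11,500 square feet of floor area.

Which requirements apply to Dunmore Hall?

(a) prepares food on-site; sells secondhand or consigned goods; floor area 11,500 square feet < 13,700 square feet → Municipal Permit required.
(b) sells secondhand or consigned goods; floor area 11,500 square feet > 8,500 square feet → Operating Certificate not required.
(c) prepares food on-site; sells secondhand or consigned goods; floor area 11,500 square feet ≥ 7,700 square feet → Food Service Authorization required.
(d) prepares food on-site → Annual Certificate required.
(e) prepares food on-site; sells secondhand or consigned goods; floor area 11,500 square feet ≥ 6,500 square feet → Municipal License required.
(f) sells secondhand or consigned goods; does not board or breed animals → Secondhand Dealer License not required.
(g) floor area 11,500 square feet < 13,900 square feet; does not board or breed animals → Municipal Registration not required.
(h) does not board or breed animals; sells secondhand or consigned goods → Commercial Registration not required.
(i) floor area 11,500 square feet < 17,900 square feet; sells secondhand or consigned goods → Regulatory Authorization not required.
(j) sells secondhand or consigned goods; floor area 11,500 square feet > 11,300 square feet; does not handle hazardous materials → General Business Certificate not required.

Annual Certificate, Food Service Authorization, Municipal License, Municipal Permit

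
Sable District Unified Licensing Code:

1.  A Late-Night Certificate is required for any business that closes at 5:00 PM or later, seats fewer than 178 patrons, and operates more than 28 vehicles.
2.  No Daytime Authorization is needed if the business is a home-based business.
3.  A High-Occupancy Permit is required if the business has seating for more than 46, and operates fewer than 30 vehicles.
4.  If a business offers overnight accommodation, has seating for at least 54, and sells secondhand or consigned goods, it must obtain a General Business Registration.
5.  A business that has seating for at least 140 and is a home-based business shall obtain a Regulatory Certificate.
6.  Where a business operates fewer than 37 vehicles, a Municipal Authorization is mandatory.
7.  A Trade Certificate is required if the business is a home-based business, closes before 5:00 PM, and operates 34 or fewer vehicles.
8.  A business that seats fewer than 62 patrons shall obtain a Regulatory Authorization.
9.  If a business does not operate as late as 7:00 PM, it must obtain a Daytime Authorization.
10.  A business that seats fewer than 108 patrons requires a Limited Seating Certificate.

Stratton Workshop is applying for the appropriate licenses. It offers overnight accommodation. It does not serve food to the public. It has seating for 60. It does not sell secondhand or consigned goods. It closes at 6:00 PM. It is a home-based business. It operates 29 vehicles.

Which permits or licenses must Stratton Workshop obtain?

1. closes 6:00 PM, after 5:00 PM; seating 60 < 178; vehicles 29 > 28 → Late-Night Certificate required.
2. is a home-based business → exempt from Daytime Authorization.
3. seating 60 > 46; vehicles 29 < 30 → High-Occupancy Permit required.
4. offers overnight accommodation; seating 60 ≥ 54; does not sell secondhand or consigned goods → General Business Registration not required.
5. seating 60 < 140; is a home-based business → Regulatory Certificate not required.
6. vehicles 29 < 37 → Municipal Authorization required.
7. is a home-based business; closes 6:00 PM, after 5:00 PM; vehicles 29 ≤ 34 → Trade Certificate not required.
8. seating 60 < 62 → Regulatory Authorization required.
9. closes 6:00 PM, at/before 7:00 PM → Daytime Authorization required.
10. seating 60 < 108 → Limited Seating Certificate required.

High-Occupancy Permit, Late-Night Certificate, Limited Seating Certificate, Municipal Authorization, Regulatory Authorization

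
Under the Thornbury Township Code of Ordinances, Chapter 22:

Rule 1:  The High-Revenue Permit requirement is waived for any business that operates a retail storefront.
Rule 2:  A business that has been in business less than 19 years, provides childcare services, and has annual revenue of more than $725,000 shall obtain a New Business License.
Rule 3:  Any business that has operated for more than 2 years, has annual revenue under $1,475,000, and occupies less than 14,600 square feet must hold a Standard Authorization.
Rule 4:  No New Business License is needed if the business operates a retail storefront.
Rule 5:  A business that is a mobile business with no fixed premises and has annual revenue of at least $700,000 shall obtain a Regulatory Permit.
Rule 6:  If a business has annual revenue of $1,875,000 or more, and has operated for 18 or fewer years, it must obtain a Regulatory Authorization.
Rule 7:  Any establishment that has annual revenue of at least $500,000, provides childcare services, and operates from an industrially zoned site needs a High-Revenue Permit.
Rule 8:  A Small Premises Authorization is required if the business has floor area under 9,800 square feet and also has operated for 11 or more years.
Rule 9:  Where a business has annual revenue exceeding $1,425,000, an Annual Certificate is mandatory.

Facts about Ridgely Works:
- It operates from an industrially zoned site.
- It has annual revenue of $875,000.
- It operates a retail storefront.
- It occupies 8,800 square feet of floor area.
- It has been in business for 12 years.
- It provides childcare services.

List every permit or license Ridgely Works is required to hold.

Small Premises Authorization, Standard Authorization

Rule 1: operates a retail storefront → exempt from High-Revenue Permit.
Rule 2: years in business 12 < 19; provides childcare services; revenue $875,000 > $725,000 → New Business License required.
Rule 3: years in business 12 > 2; revenue $875,000 < $1,475,000; floor area 8,800 square feet < 14,600 square feet → Standard Authorization required.
Rule 4: operates a retail storefront → exempt from New Business License.
Rule 5: operates from an industrially zoned site (not: is a mobile business with no fixed premises); revenue $875,000 ≥ $700,000 → Regulatory Permit not required.
Rule 6: revenue $875,000 < $1,875,000; years in business 12 ≤ 18 → Regulatory Authorization not required.
Rule 7: revenue $875,000 ≥ $500,000; provides childcare services; operates from an industrially zoned site → High-Revenue Permit required.
Rule 8: floor area 8,800 square feet < 9,800 square feet; years in business 12 ≥ 11 → Small Premises Authorization required.
Rule 9: revenue $875,000 ≤ $1,425,000 → Annual Certificate not required.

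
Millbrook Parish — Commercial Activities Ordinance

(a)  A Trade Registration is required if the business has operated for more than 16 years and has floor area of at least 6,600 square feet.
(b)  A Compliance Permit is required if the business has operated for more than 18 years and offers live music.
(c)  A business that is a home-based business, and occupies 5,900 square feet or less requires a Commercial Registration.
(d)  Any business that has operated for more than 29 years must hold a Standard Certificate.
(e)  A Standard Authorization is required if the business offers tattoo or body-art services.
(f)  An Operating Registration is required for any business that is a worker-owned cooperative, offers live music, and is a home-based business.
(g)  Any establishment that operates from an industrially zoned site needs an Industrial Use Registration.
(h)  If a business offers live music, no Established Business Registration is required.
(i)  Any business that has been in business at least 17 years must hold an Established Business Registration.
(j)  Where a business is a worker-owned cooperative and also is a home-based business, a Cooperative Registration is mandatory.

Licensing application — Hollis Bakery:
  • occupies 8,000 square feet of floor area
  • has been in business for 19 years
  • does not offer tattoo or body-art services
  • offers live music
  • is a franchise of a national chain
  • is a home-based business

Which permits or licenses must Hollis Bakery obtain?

(a) years in business 19 > 16; floor area 8,000 square feet ≥ 6,600 square feet → Trade Registration required.
(b) years in business 19 > 18; offers live music → Compliance Permit required.
(c) is a home-based business; floor area 8,000 square feet > 5,900 square feet → Commercial Registration not required.
(d) years in business 19 ≤ 29 → Standard Certificate not required.
(e) does not offer tattoo or body-art services → Standard Authorization not required.
(f) is a franchise of a national chain (not: is a worker-owned cooperative); offers live music; is a home-based business → Operating Registration not required.
(g) is a home-based business (not: operates from an industrially zoned site) → Industrial Use Registration not required.
(h) offers live music → exempt from Established Business Registration.
(i) years in business 19 ≥ 17 → Established Business Registration required.
(j) is a franchise of a national chain (not: is a worker-owned cooperative); is a home-based business → Cooperative Registration not required.

Compliance Permit, Trade Registration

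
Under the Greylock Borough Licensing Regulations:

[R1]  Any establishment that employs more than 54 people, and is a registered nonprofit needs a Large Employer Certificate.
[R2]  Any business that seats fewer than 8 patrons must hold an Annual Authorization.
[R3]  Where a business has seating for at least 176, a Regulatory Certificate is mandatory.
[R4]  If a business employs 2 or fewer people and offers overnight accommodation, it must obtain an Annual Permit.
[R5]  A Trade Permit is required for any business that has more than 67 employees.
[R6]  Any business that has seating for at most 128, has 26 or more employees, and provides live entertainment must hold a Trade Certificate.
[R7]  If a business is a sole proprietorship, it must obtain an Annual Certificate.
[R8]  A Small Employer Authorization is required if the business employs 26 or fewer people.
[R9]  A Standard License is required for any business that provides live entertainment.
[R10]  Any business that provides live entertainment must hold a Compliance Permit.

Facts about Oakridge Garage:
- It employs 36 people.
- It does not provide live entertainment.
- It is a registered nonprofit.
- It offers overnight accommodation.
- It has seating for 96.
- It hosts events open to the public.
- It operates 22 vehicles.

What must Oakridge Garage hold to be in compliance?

[R1] employees 36 ≤ 54; is a registered nonprofit → Large Employer Certificate not required.
[R2] seating 96 ≥ 8 → Annual Authorization not required.
[R3] seating 96 < 176 → Regulatory Certificate not required.
[R4] employees 36 > 2; offers overnight accommodation → Annual Permit not required.
[R5] employees 36 ≤ 67 → Trade Permit not required.
[R6] seating 96 ≤ 128; employees 36 ≥ 26; does not provide live entertainment → Trade Certificate not required.
[R7] is a registered nonprofit (not: is a sole proprietorship) → Annual Certificate not required.
[R8] employees 36 > 26 → Small Employer Authorization not required.
[R9] does not provide live entertainment → Standard License not required.
[R10] does not provide live entertainment → Compliance Permit not required.

None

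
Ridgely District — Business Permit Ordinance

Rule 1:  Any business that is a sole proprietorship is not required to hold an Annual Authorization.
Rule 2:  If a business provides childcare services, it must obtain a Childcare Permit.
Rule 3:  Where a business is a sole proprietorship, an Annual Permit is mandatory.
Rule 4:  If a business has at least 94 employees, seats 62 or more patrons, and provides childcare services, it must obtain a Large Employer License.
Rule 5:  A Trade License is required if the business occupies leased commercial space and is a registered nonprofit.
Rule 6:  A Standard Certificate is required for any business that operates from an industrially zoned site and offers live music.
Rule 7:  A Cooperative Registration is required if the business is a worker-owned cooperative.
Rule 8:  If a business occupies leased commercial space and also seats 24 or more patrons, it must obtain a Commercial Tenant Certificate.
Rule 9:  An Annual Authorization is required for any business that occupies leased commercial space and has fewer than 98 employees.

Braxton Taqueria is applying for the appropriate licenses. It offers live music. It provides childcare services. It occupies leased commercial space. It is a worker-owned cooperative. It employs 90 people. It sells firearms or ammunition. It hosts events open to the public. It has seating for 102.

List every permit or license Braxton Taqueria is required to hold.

Rule 1: is a worker-owned cooperative (not: is a sole proprietorship) → Annual Authorization exemption does not apply.
Rule 2: provides childcare services → Childcare Permit required.
Rule 3: is a worker-owned cooperative (not: is a sole proprietorship) → Annual Permit not required.
Rule 4: employees 90 < 94; seating 102 ≥ 62; provides childcare services → Large Employer License not required.
Rule 5: occupies leased commercial space; is a worker-owned cooperative (not: is a registered nonprofit) → Trade License not required.
Rule 6: occupies leased commercial space (not: operates from an industrially zoned site); offers live music → Standard Certificate not required.
Rule 7: is a worker-owned cooperative → Cooperative Registration required.
Rule 8: occupies leased commercial space; seating 102 ≥ 24 → Commercial Tenant Certificate required.
Rule 9: occupies leased commercial space; employees 90 < 98 → Annual Authorization required.

Annual Authorization, Childcare Permit, Commercial Tenant Certificate, Cooperative Registration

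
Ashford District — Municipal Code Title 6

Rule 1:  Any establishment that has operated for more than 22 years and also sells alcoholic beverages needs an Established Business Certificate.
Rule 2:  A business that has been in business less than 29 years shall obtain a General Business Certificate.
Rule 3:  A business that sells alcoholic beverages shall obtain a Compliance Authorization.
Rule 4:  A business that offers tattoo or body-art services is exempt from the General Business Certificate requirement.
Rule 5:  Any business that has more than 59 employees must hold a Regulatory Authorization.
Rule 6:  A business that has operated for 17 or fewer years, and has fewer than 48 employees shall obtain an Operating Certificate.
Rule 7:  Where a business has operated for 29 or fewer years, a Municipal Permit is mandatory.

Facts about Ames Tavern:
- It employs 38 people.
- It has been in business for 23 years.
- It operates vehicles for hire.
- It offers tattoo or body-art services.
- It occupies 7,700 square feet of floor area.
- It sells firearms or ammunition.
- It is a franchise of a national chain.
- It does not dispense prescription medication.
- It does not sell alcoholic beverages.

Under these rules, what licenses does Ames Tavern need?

Rule 1: years in business 23 > 22; does not sell alcoholic beverages → Established Business Certificate not required.
Rule 2: years in business 23 < 29 → General Business Certificate required.
Rule 3: does not sell alcoholic beverages → Compliance Authorization not required.
Rule 4: offers tattoo or body-art services → exempt from General Business Certificate.
Rule 5: employees 38 ≤ 59 → Regulatory Authorization not required.
Rule 6: years in business 23 > 17; employees 38 < 48 → Operating Certificate not required.
Rule 7: years in business 23 ≤ 29 → Municipal Permit required.

Municipal Permit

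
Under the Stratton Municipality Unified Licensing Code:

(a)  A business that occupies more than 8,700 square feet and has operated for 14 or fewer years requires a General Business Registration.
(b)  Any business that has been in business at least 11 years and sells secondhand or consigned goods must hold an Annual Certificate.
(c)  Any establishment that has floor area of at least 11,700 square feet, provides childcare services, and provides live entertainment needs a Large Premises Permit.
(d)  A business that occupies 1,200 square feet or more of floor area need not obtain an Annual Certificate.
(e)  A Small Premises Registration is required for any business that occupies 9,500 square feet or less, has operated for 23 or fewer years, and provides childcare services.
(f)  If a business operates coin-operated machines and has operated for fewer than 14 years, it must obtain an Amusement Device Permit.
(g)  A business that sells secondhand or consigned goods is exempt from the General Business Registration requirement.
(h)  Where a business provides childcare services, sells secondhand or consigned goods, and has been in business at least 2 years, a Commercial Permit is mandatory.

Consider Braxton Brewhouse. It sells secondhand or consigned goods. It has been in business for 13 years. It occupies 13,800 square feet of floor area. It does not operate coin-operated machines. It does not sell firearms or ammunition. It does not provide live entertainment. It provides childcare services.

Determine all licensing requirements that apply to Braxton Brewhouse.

(a) floor area 13,800 square feet > 8,700 square feet; years in business 13 ≤ 14 → General Business Registration required.
(b) years in business 13 ≥ 11; sells secondhand or consigned goods → Annual Certificate required.
(c) floor area 13,800 square feet ≥ 11,700 square feet; provides childcare services; does not provide live entertainment → Large Premises Permit not required.
(d) floor area 13,800 square feet ≥ 1,200 square feet → exempt from Annual Certificate.
(e) floor area 13,800 square feet > 9,500 square feet; years in business 13 ≤ 23; provides childcare services → Small Premises Registration not required.
(f) does not operate coin-operated machines; years in business 13 < 14 → Amusement Device Permit not required.
(g) sells secondhand or consigned goods → exempt from General Business Registration.
(h) provides childcare services; sells secondhand or consigned goods; years in business 13 ≥ 2 → Commercial Permit required.

Commercial Permit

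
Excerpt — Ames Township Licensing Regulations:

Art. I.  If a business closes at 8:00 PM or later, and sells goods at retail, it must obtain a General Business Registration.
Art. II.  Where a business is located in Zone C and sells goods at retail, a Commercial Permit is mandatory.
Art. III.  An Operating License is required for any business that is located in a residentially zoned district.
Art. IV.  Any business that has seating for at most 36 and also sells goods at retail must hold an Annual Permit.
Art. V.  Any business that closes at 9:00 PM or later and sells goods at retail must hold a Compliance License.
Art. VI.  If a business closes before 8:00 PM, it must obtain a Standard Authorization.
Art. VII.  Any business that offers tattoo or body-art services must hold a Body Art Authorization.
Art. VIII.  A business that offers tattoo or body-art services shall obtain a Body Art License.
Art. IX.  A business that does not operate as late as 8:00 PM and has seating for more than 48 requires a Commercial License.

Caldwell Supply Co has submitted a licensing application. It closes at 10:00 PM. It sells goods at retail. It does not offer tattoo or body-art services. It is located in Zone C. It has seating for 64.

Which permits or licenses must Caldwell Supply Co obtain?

Art. I. closes 10:00 PM, after 8:00 PM; sells goods at retail → General Business Registration required.
Art. II. is located in Zone C; sells goods at retail → Commercial Permit required.
Art. III. is located in Zone C (not: is located in a residentially zoned district) → Operating License not required.
Art. IV. seating 64 > 36; sells goods at retail → Annual Permit not required.
Art. V. closes 10:00 PM, after 9:00 PM; sells goods at retail → Compliance License required.
Art. VI. closes 10:00 PM, after 8:00 PM → Standard Authorization not required.
Art. VII. does not offer tattoo or body-art services → Body Art Authorization not required.
Art. VIII. does not offer tattoo or body-art services → Body Art License not required.
Art. IX. closes 10:00 PM, after 8:00 PM; seating 64 > 48 → Commercial License not required.

Commercial Permit, Compliance License, General Business Registration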